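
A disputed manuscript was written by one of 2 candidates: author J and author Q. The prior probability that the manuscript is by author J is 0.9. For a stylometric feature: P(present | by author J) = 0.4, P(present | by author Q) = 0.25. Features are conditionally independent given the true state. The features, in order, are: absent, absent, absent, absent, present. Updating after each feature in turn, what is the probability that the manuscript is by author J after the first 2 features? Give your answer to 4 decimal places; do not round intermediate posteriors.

0.8521

Apply Bayes' rule sequentially, carrying P(author J) forward.
After 'absent': P(author J) = 0.6·0.9000 / (0.6·0.9000 + 0.75·0.1000) ≈ 0.8780
After 'absent': P(author J) = 0.6·0.8780 / (0.6·0.8780 + 0.75·0.1220) ≈ 0.8521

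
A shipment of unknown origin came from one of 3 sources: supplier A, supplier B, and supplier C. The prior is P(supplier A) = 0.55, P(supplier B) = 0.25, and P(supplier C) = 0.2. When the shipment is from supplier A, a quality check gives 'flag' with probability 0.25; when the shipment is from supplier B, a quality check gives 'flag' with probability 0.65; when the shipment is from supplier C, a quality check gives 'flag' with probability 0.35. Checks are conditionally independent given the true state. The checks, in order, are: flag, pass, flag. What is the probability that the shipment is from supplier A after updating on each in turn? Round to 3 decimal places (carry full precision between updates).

0.328

After 'flag': normaliser = 0.25·0.5500 + 0.65·0.2500 + 0.35·0.2000; P(supplier A) ≈ 0.3716, P(supplier B) ≈ 0.4392, P(supplier C) ≈ 0.1892
After 'pass': normaliser = 0.75·0.3716 + 0.35·0.4392 + 0.65·0.1892; P(supplier A) ≈ 0.5018, P(supplier B) ≈ 0.2768, P(supplier C) ≈ 0.2214
After 'flag': normaliser = 0.25·0.5018 + 0.65·0.2768 + 0.35·0.2214; P(supplier A) ≈ 0.3277, P(supplier B) ≈ 0.4699, P(supplier C) ≈ 0.2024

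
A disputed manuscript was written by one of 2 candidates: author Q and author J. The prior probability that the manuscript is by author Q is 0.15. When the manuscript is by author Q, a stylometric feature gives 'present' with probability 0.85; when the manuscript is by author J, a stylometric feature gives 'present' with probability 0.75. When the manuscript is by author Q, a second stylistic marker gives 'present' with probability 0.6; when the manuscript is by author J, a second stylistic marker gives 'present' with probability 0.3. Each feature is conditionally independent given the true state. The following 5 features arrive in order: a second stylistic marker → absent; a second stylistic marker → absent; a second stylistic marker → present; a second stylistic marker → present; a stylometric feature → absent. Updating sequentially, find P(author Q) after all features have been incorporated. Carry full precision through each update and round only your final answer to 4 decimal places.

After a second stylistic marker='absent': P(author Q) = 0.4·0.1500 / (0.4·0.1500 + 0.7·0.8500) ≈ 0.0916
After a second stylistic marker='absent': P(author Q) = 0.4·0.0916 / (0.4·0.0916 + 0.7·0.9084) ≈ 0.0545
After a second stylistic marker='present': P(author Q) = 0.6·0.0545 / (0.6·0.0545 + 0.3·0.9455) ≈ 0.1033
After a second stylistic marker='present': P(author Q) = 0.6·0.1033 / (0.6·0.1033 + 0.3·0.8967) ≈ 0.1873
After a stylometric feature='absent': P(author Q) = 0.15·0.1873 / (0.15·0.1873 + 0.25·0.8127) ≈ 0.1215

0.1215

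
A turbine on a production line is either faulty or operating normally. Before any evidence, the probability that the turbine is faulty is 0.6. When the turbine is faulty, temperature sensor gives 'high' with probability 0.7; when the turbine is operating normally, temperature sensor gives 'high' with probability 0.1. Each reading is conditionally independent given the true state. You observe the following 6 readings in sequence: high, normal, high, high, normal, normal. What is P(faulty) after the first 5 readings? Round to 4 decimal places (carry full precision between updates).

After 'high': P(faulty) = 0.7·0.6000 / (0.7·0.6000 + 0.1·0.4000) ≈ 0.9130
After 'normal': P(faulty) = 0.3·0.9130 / (0.3·0.9130 + 0.9·0.0870) ≈ 0.7778
After 'high': P(faulty) = 0.7·0.7778 / (0.7·0.7778 + 0.1·0.2222) ≈ 0.9608
After 'high': P(faulty) = 0.7·0.9608 / (0.7·0.9608 + 0.1·0.0392) ≈ 0.9942
After 'normal': P(faulty) = 0.3·0.9942 / (0.3·0.9942 + 0.9·0.0058) ≈ 0.9828

0.9828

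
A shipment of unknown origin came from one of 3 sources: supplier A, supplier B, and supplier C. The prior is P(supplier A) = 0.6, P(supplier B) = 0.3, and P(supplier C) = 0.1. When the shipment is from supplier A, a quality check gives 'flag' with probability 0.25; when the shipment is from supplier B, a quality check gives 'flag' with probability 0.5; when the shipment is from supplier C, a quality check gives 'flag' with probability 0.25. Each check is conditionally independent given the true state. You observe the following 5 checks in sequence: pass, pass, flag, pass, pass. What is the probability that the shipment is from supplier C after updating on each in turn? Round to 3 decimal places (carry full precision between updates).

Apply Bayes' rule sequentially, carrying P(supplier C) forward.
After 'pass': normaliser = 0.75·0.6000 + 0.5·0.3000 + 0.75·0.1000; P(supplier A) ≈ 0.6667, P(supplier B) ≈ 0.2222, P(supplier C) ≈ 0.1111
After 'pass': normaliser = 0.75·0.6667 + 0.5·0.2222 + 0.75·0.1111; P(supplier A) ≈ 0.7200, P(supplier B) ≈ 0.1600, P(supplier C) ≈ 0.1200
After 'flag': normaliser = 0.25·0.7200 + 0.5·0.1600 + 0.25·0.1200; P(supplier A) ≈ 0.6207, P(supplier B) ≈ 0.2759, P(supplier C) ≈ 0.1034
After 'pass': normaliser = 0.75·0.6207 + 0.5·0.2759 + 0.75·0.1034; P(supplier A) ≈ 0.6835, P(supplier B) ≈ 0.2025, P(supplier C) ≈ 0.1139
After 'pass': normaliser = 0.75·0.6835 + 0.5·0.2025 + 0.75·0.1139; P(supplier A) ≈ 0.7330, P(supplier B) ≈ 0.1448, P(supplier C) ≈ 0.1222

0.122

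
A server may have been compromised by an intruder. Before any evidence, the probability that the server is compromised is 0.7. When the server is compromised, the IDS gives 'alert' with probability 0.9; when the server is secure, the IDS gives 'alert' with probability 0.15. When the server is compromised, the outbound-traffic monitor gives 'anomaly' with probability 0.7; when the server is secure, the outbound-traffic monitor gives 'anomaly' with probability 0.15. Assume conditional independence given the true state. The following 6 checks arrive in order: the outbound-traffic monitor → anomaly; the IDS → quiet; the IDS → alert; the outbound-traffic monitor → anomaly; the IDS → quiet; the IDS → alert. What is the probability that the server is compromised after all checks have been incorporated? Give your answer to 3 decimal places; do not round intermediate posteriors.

0.962

Each posterior becomes the prior for the next update.
After the outbound-traffic monitor='anomaly': P(compromised) = 0.7·0.7000 / (0.7·0.7000 + 0.15·0.3000) ≈ 0.9159
After the IDS='quiet': P(compromised) = 0.1·0.9159 / (0.1·0.9159 + 0.85·0.0841) ≈ 0.5616
After the IDS='alert': P(compromised) = 0.9·0.5616 / (0.9·0.5616 + 0.15·0.4384) ≈ 0.8849
After the outbound-traffic monitor='anomaly': P(compromised) = 0.7·0.8849 / (0.7·0.8849 + 0.15·0.1151) ≈ 0.9729
After the IDS='quiet': P(compromised) = 0.1·0.9729 / (0.1·0.9729 + 0.85·0.0271) ≈ 0.8084
After the IDS='alert': P(compromised) = 0.9·0.8084 / (0.9·0.8084 + 0.15·0.1916) ≈ 0.9620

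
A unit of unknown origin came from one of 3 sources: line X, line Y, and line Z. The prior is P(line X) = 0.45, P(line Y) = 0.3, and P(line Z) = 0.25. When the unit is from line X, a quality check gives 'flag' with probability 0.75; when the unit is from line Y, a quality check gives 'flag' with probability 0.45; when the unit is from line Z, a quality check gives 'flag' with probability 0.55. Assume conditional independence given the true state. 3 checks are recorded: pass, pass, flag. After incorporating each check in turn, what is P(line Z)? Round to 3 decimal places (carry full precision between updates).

0.310

After 'pass': normaliser = 0.25·0.4500 + 0.55·0.3000 + 0.45·0.2500; P(line X) ≈ 0.2885, P(line Y) ≈ 0.4231, P(line Z) ≈ 0.2885
After 'pass': normaliser = 0.25·0.2885 + 0.55·0.4231 + 0.45·0.2885; P(line X) ≈ 0.1659, P(line Y) ≈ 0.5354, P(line Z) ≈ 0.2987
After 'flag': normaliser = 0.75·0.1659 + 0.45·0.5354 + 0.55·0.2987; P(line X) ≈ 0.2350, P(line Y) ≈ 0.4549, P(line Z) ≈ 0.3102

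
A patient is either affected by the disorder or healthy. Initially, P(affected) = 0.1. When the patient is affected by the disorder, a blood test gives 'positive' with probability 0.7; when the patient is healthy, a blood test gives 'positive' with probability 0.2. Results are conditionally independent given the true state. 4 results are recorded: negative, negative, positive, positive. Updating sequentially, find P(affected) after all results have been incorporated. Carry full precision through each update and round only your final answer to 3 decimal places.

After 'negative': P(affected) = 0.3·0.1000 / (0.3·0.1000 + 0.8·0.9000) ≈ 0.0400
After 'negative': P(affected) = 0.3·0.0400 / (0.3·0.0400 + 0.8·0.9600) ≈ 0.0154
After 'positive': P(affected) = 0.7·0.0154 / (0.7·0.0154 + 0.2·0.9846) ≈ 0.0519
After 'positive': P(affected) = 0.7·0.0519 / (0.7·0.0519 + 0.2·0.9481) ≈ 0.1607

0.161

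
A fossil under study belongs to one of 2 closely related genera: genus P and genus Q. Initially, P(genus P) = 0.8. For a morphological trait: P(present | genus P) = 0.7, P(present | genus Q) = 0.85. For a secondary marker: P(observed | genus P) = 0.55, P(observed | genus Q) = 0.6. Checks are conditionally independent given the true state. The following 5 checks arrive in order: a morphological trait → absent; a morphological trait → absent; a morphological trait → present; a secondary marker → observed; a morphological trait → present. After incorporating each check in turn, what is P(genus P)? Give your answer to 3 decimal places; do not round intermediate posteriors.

After a morphological trait='absent': P(genus P) = 0.3·0.8000 / (0.3·0.8000 + 0.15·0.2000) ≈ 0.8889
After a morphological trait='absent': P(genus P) = 0.3·0.8889 / (0.3·0.8889 + 0.15·0.1111) ≈ 0.9412
After a morphological trait='present': P(genus P) = 0.7·0.9412 / (0.7·0.9412 + 0.85·0.0588) ≈ 0.9295
After a secondary marker='observed': P(genus P) = 0.55·0.9295 / (0.55·0.9295 + 0.6·0.0705) ≈ 0.9235
After a morphological trait='present': P(genus P) = 0.7·0.9235 / (0.7·0.9235 + 0.85·0.0765) ≈ 0.9087

0.909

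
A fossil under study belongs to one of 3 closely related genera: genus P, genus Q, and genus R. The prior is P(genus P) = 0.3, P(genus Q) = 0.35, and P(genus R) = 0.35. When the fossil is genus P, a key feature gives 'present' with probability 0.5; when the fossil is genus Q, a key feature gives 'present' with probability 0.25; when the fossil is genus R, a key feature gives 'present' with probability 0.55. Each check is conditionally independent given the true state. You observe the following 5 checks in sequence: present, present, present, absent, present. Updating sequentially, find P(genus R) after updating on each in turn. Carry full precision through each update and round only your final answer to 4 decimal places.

After 'present': normaliser = 0.5·0.3000 + 0.25·0.3500 + 0.55·0.3500; P(genus P) ≈ 0.3488, P(genus Q) ≈ 0.2035, P(genus R) ≈ 0.4477
After 'present': normaliser = 0.5·0.3488 + 0.25·0.2035 + 0.55·0.4477; P(genus P) ≈ 0.3699, P(genus Q) ≈ 0.1079, P(genus R) ≈ 0.5222
After 'present': normaliser = 0.5·0.3699 + 0.25·0.1079 + 0.55·0.5222; P(genus P) ≈ 0.3706, P(genus Q) ≈ 0.0540, P(genus R) ≈ 0.5754
After 'absent': normaliser = 0.5·0.3706 + 0.75·0.0540 + 0.45·0.5754; P(genus P) ≈ 0.3822, P(genus Q) ≈ 0.0836, P(genus R) ≈ 0.5342
After 'present': normaliser = 0.5·0.3822 + 0.25·0.0836 + 0.55·0.5342; P(genus P) ≈ 0.3778, P(genus Q) ≈ 0.0413, P(genus R) ≈ 0.5808

0.5808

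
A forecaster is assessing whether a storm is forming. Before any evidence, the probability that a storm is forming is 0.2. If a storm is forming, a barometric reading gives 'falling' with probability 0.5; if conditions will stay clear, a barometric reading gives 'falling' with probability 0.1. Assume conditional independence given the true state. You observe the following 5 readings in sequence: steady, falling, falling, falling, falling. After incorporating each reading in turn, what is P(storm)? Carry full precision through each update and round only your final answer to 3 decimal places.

After 'steady': P(storm) = 0.5·0.2000 / (0.5·0.2000 + 0.9·0.8000) ≈ 0.1220
After 'falling': P(storm) = 0.5·0.1220 / (0.5·0.1220 + 0.1·0.8780) ≈ 0.4098
After 'falling': P(storm) = 0.5·0.4098 / (0.5·0.4098 + 0.1·0.5902) ≈ 0.7764
After 'falling': P(storm) = 0.5·0.7764 / (0.5·0.7764 + 0.1·0.2236) ≈ 0.9455
After 'falling': P(storm) = 0.5·0.9455 / (0.5·0.9455 + 0.1·0.0545) ≈ 0.9886

0.989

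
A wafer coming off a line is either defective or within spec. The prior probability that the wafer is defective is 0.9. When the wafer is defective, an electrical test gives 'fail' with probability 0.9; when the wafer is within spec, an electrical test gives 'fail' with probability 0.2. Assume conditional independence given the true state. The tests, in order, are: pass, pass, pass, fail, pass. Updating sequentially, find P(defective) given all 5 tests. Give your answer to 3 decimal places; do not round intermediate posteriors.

After 'pass': P(defective) = 0.1·0.9000 / (0.1·0.9000 + 0.8·0.1000) ≈ 0.5294
After 'pass': P(defective) = 0.1·0.5294 / (0.1·0.5294 + 0.8·0.4706) ≈ 0.1233
After 'pass': P(defective) = 0.1·0.1233 / (0.1·0.1233 + 0.8·0.8767) ≈ 0.0173
After 'fail': P(defective) = 0.9·0.0173 / (0.9·0.0173 + 0.2·0.9827) ≈ 0.0733
After 'pass': P(defective) = 0.1·0.0733 / (0.1·0.0733 + 0.8·0.9267) ≈ 0.0098

0.010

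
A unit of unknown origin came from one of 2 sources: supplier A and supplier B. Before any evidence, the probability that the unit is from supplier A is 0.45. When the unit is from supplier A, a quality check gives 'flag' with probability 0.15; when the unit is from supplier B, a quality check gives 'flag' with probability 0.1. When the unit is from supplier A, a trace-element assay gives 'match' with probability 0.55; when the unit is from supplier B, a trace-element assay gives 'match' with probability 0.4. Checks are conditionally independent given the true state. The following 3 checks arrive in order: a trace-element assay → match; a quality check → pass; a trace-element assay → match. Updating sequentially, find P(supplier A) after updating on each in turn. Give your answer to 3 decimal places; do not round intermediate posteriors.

Apply Bayes' rule sequentially, carrying P(supplier A) forward.
After a trace-element assay='match': P(supplier A) = 0.55·0.4500 / (0.55·0.4500 + 0.4·0.5500) ≈ 0.5294
After a quality check='pass': P(supplier A) = 0.85·0.5294 / (0.85·0.5294 + 0.9·0.4706) ≈ 0.5152
After a trace-element assay='match': P(supplier A) = 0.55·0.5152 / (0.55·0.5152 + 0.4·0.4848) ≈ 0.5937

0.594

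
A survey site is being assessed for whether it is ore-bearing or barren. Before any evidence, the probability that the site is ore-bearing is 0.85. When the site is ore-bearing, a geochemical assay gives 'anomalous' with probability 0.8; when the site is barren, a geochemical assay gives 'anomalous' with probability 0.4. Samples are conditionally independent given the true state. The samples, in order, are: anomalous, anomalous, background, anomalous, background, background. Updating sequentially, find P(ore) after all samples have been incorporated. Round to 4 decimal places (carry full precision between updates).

0.6267

Apply Bayes' rule sequentially, carrying P(ore) forward.
After 'anomalous': P(ore) = 0.8·0.8500 / (0.8·0.8500 + 0.4·0.1500) ≈ 0.9189
After 'anomalous': P(ore) = 0.8·0.9189 / (0.8·0.9189 + 0.4·0.0811) ≈ 0.9577
After 'background': P(ore) = 0.2·0.9577 / (0.2·0.9577 + 0.6·0.0423) ≈ 0.8831
After 'anomalous': P(ore) = 0.8·0.8831 / (0.8·0.8831 + 0.4·0.1169) ≈ 0.9379
After 'background': P(ore) = 0.2·0.9379 / (0.2·0.9379 + 0.6·0.0621) ≈ 0.8344
After 'background': P(ore) = 0.2·0.8344 / (0.2·0.8344 + 0.6·0.1656) ≈ 0.6267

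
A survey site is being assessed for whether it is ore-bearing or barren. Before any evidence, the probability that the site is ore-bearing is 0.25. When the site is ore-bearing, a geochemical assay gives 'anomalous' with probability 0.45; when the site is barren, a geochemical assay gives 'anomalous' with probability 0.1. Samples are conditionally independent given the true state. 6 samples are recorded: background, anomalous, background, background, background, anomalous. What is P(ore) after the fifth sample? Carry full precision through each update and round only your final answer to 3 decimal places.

Each posterior becomes the prior for the next update.
After 'background': P(ore) = 0.55·0.2500 / (0.55·0.2500 + 0.9·0.7500) ≈ 0.1692
After 'anomalous': P(ore) = 0.45·0.1692 / (0.45·0.1692 + 0.1·0.8308) ≈ 0.4783
After 'background': P(ore) = 0.55·0.4783 / (0.55·0.4783 + 0.9·0.5217) ≈ 0.3591
After 'background': P(ore) = 0.55·0.3591 / (0.55·0.3591 + 0.9·0.6409) ≈ 0.2550
After 'background': P(ore) = 0.55·0.2550 / (0.55·0.2550 + 0.9·0.7450) ≈ 0.1730

0.173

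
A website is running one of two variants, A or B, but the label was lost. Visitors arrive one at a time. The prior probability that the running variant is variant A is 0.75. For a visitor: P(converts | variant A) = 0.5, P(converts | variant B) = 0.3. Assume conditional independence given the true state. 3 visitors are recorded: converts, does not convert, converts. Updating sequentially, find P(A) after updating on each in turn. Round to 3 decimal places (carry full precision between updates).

After 'converts': P(A) = 0.5·0.7500 / (0.5·0.7500 + 0.3·0.2500) ≈ 0.8333
After 'does not convert': P(A) = 0.5·0.8333 / (0.5·0.8333 + 0.7·0.1667) ≈ 0.7812
After 'converts': P(A) = 0.5·0.7812 / (0.5·0.7812 + 0.3·0.2188) ≈ 0.8562

0.856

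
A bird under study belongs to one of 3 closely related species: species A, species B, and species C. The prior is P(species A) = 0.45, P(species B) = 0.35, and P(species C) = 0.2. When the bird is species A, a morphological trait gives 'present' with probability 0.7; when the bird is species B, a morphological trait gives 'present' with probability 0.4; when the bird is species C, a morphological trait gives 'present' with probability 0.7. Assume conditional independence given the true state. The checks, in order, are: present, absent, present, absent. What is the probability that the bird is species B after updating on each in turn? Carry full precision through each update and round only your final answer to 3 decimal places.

0.413

After 'present': normaliser = 0.7·0.4500 + 0.4·0.3500 + 0.7·0.2000; P(species A) ≈ 0.5294, P(species B) ≈ 0.2353, P(species C) ≈ 0.2353
After 'absent': normaliser = 0.3·0.5294 + 0.6·0.2353 + 0.3·0.2353; P(species A) ≈ 0.4286, P(species B) ≈ 0.3810, P(species C) ≈ 0.1905
After 'present': normaliser = 0.7·0.4286 + 0.4·0.3810 + 0.7·0.1905; P(species A) ≈ 0.5122, P(species B) ≈ 0.2602, P(species C) ≈ 0.2276
After 'absent': normaliser = 0.3·0.5122 + 0.6·0.2602 + 0.3·0.2276; P(species A) ≈ 0.4065, P(species B) ≈ 0.4129, P(species C) ≈ 0.1806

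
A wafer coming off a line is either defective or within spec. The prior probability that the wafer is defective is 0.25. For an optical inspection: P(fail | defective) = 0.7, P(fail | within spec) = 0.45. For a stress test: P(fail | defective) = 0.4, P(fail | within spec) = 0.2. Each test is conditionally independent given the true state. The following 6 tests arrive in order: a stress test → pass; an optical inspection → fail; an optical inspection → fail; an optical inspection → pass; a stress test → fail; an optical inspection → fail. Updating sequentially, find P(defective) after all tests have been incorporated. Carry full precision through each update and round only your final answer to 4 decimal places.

Apply Bayes' rule sequentially, carrying P(defective) forward.
After a stress test='pass': P(defective) = 0.6·0.2500 / (0.6·0.2500 + 0.8·0.7500) ≈ 0.2000
After an optical inspection='fail': P(defective) = 0.7·0.2000 / (0.7·0.2000 + 0.45·0.8000) ≈ 0.2800
After an optical inspection='fail': P(defective) = 0.7·0.2800 / (0.7·0.2800 + 0.45·0.7200) ≈ 0.3769
After an optical inspection='pass': P(defective) = 0.3·0.3769 / (0.3·0.3769 + 0.55·0.6231) ≈ 0.2481
After a stress test='fail': P(defective) = 0.4·0.2481 / (0.4·0.2481 + 0.2·0.7519) ≈ 0.3976
After an optical inspection='fail': P(defective) = 0.7·0.3976 / (0.7·0.3976 + 0.45·0.6024) ≈ 0.5066

0.5066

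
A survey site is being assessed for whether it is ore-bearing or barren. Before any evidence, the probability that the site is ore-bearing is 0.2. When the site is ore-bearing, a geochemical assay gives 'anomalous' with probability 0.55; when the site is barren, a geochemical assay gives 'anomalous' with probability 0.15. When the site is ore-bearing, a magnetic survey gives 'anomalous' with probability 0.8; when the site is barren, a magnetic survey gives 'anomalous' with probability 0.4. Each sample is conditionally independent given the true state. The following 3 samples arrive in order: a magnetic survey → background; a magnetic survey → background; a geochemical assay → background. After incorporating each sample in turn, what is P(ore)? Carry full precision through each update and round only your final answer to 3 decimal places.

0.014

After a magnetic survey='background': P(ore) = 0.2·0.2000 / (0.2·0.2000 + 0.6·0.8000) ≈ 0.0769
After a magnetic survey='background': P(ore) = 0.2·0.0769 / (0.2·0.0769 + 0.6·0.9231) ≈ 0.0270
After a geochemical assay='background': P(ore) = 0.45·0.0270 / (0.45·0.0270 + 0.85·0.9730) ≈ 0.0145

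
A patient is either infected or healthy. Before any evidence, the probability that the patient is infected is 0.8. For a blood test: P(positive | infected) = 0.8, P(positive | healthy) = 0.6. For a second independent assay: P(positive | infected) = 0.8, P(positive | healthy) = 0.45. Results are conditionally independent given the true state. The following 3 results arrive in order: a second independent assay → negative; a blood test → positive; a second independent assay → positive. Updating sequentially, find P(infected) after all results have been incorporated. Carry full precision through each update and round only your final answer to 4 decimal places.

After a second independent assay='negative': P(infected) = 0.2·0.8000 / (0.2·0.8000 + 0.55·0.2000) ≈ 0.5926
After a blood test='positive': P(infected) = 0.8·0.5926 / (0.8·0.5926 + 0.6·0.4074) ≈ 0.6598
After a second independent assay='positive': P(infected) = 0.8·0.6598 / (0.8·0.6598 + 0.45·0.3402) ≈ 0.7752

0.7752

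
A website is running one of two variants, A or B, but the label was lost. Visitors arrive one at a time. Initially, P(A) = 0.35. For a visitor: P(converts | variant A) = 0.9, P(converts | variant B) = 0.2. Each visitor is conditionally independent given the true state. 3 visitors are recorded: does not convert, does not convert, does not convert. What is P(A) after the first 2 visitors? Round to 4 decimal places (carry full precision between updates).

0.0083

Each posterior becomes the prior for the next update.
After 'does not convert': P(A) = 0.1·0.3500 / (0.1·0.3500 + 0.8·0.6500) ≈ 0.0631
After 'does not convert': P(A) = 0.1·0.0631 / (0.1·0.0631 + 0.8·0.9369) ≈ 0.0083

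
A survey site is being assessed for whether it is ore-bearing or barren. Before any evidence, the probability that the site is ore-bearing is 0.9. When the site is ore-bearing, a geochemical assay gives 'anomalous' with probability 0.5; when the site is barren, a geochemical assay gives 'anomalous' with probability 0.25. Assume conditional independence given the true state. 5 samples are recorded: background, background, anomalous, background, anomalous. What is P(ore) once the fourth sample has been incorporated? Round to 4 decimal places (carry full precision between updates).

0.8421

After 'background': P(ore) = 0.5·0.9000 / (0.5·0.9000 + 0.75·0.1000) ≈ 0.8571
After 'background': P(ore) = 0.5·0.8571 / (0.5·0.8571 + 0.75·0.1429) ≈ 0.8000
After 'anomalous': P(ore) = 0.5·0.8000 / (0.5·0.8000 + 0.25·0.2000) ≈ 0.8889
After 'background': P(ore) = 0.5·0.8889 / (0.5·0.8889 + 0.75·0.1111) ≈ 0.8421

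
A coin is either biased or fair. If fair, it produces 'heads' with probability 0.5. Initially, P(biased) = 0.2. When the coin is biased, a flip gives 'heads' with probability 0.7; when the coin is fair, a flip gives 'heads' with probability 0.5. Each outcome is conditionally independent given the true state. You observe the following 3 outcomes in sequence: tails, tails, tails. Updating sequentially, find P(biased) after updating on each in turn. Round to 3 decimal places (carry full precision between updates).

0.051

After 'tails': P(biased) = 0.3·0.2000 / (0.3·0.2000 + 0.5·0.8000) ≈ 0.1304
After 'tails': P(biased) = 0.3·0.1304 / (0.3·0.1304 + 0.5·0.8696) ≈ 0.0826
After 'tails': P(biased) = 0.3·0.0826 / (0.3·0.0826 + 0.5·0.9174) ≈ 0.0512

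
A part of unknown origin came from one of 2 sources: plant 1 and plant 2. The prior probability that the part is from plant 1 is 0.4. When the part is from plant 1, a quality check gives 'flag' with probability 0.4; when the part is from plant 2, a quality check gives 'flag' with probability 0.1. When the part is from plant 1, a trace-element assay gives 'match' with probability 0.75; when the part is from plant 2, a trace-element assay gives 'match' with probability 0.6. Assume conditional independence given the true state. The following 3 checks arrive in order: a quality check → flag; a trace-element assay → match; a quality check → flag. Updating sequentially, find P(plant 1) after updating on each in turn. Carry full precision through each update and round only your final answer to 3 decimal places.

After a quality check='flag': P(plant 1) = 0.4·0.4000 / (0.4·0.4000 + 0.1·0.6000) ≈ 0.7273
After a trace-element assay='match': P(plant 1) = 0.75·0.7273 / (0.75·0.7273 + 0.6·0.2727) ≈ 0.7692
After a quality check='flag': P(plant 1) = 0.4·0.7692 / (0.4·0.7692 + 0.1·0.2308) ≈ 0.9302

0.930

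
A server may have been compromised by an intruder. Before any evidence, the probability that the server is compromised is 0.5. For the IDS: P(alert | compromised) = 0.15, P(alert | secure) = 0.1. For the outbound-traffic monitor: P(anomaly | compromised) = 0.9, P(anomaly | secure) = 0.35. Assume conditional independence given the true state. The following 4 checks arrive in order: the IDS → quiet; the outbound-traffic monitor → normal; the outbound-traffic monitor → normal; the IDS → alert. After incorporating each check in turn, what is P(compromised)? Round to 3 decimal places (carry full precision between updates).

After the IDS='quiet': P(compromised) = 0.85·0.5000 / (0.85·0.5000 + 0.9·0.5000) ≈ 0.4857
After the outbound-traffic monitor='normal': P(compromised) = 0.1·0.4857 / (0.1·0.4857 + 0.65·0.5143) ≈ 0.1269
After the outbound-traffic monitor='normal': P(compromised) = 0.1·0.1269 / (0.1·0.1269 + 0.65·0.8731) ≈ 0.0219
After the IDS='alert': P(compromised) = 0.15·0.0219 / (0.15·0.0219 + 0.1·0.9781) ≈ 0.0324

0.032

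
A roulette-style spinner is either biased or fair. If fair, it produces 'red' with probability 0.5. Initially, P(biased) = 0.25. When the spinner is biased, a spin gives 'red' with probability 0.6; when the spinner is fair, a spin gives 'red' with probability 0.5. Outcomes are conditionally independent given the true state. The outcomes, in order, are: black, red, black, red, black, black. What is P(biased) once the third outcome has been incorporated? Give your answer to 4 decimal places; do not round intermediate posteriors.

After 'black': P(biased) = 0.4·0.2500 / (0.4·0.2500 + 0.5·0.7500) ≈ 0.2105
After 'red': P(biased) = 0.6·0.2105 / (0.6·0.2105 + 0.5·0.7895) ≈ 0.2424
After 'black': P(biased) = 0.4·0.2424 / (0.4·0.2424 + 0.5·0.7576) ≈ 0.2038

0.2038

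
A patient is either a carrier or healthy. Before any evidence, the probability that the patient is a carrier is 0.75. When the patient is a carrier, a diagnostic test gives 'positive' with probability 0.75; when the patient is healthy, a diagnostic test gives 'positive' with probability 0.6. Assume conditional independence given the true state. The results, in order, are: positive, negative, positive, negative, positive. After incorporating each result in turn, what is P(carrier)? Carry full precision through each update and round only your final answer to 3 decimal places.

0.696

After 'positive': P(carrier) = 0.75·0.7500 / (0.75·0.7500 + 0.6·0.2500) ≈ 0.7895
After 'negative': P(carrier) = 0.25·0.7895 / (0.25·0.7895 + 0.4·0.2105) ≈ 0.7009
After 'positive': P(carrier) = 0.75·0.7009 / (0.75·0.7009 + 0.6·0.2991) ≈ 0.7455
After 'negative': P(carrier) = 0.25·0.7455 / (0.25·0.7455 + 0.4·0.2545) ≈ 0.6468
After 'positive': P(carrier) = 0.75·0.6468 / (0.75·0.6468 + 0.6·0.3532) ≈ 0.6959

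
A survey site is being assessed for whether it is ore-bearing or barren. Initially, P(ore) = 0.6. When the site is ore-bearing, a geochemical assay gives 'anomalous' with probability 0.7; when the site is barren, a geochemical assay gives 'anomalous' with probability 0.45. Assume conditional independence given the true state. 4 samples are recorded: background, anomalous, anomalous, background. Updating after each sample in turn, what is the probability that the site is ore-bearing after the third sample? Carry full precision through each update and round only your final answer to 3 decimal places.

0.664

After 'background': P(ore) = 0.3·0.6000 / (0.3·0.6000 + 0.55·0.4000) ≈ 0.4500
After 'anomalous': P(ore) = 0.7·0.4500 / (0.7·0.4500 + 0.45·0.5500) ≈ 0.5600
After 'anomalous': P(ore) = 0.7·0.5600 / (0.7·0.5600 + 0.45·0.4400) ≈ 0.6644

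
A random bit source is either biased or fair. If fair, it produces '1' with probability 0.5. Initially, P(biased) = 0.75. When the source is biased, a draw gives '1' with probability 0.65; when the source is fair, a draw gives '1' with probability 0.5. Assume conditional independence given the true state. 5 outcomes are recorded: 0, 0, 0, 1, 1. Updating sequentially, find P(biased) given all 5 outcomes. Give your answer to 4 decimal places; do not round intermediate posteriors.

After '0': P(biased) = 0.35·0.7500 / (0.35·0.7500 + 0.5·0.2500) ≈ 0.6774
After '0': P(biased) = 0.35·0.6774 / (0.35·0.6774 + 0.5·0.3226) ≈ 0.5951
After '0': P(biased) = 0.35·0.5951 / (0.35·0.5951 + 0.5·0.4049) ≈ 0.5071
After '1': P(biased) = 0.65·0.5071 / (0.65·0.5071 + 0.5·0.4929) ≈ 0.5722
After '1': P(biased) = 0.65·0.5722 / (0.65·0.5722 + 0.5·0.4278) ≈ 0.6349

0.6349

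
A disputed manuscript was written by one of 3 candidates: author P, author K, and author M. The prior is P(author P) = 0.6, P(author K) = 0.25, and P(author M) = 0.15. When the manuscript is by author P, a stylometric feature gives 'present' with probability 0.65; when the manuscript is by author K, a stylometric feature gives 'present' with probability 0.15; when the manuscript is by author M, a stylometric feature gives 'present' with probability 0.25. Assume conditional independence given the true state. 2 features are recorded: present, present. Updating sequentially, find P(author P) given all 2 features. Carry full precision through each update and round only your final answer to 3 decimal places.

Apply Bayes' rule sequentially, carrying P(author P) forward.
After 'present': normaliser = 0.65·0.6000 + 0.15·0.2500 + 0.25·0.1500; P(author P) ≈ 0.8387, P(author K) ≈ 0.0806, P(author M) ≈ 0.0806
After 'present': normaliser = 0.65·0.8387 + 0.15·0.0806 + 0.25·0.0806; P(author P) ≈ 0.9441, P(author K) ≈ 0.0209, P(author M) ≈ 0.0349

0.944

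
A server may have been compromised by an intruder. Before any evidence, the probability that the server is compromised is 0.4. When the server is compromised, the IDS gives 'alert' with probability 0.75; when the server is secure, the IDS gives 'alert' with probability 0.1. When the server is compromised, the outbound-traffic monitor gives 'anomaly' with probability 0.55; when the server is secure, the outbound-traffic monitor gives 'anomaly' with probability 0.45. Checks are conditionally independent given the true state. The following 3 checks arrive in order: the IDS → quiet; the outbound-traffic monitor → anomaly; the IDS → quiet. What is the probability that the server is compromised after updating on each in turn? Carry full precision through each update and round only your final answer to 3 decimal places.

After the IDS='quiet': P(compromised) = 0.25·0.4000 / (0.25·0.4000 + 0.9·0.6000) ≈ 0.1562
After the outbound-traffic monitor='anomaly': P(compromised) = 0.55·0.1562 / (0.55·0.1562 + 0.45·0.8438) ≈ 0.1846
After the IDS='quiet': P(compromised) = 0.25·0.1846 / (0.25·0.1846 + 0.9·0.8154) ≈ 0.0592

0.059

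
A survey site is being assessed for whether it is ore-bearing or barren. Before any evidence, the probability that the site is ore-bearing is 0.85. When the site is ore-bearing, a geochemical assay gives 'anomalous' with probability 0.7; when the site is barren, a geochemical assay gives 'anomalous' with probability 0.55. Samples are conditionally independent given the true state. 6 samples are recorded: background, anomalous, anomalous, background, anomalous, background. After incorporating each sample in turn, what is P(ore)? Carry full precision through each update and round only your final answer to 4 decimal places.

0.7759

After 'background': P(ore) = 0.3·0.8500 / (0.3·0.8500 + 0.45·0.1500) ≈ 0.7907
After 'anomalous': P(ore) = 0.7·0.7907 / (0.7·0.7907 + 0.55·0.2093) ≈ 0.8278
After 'anomalous': P(ore) = 0.7·0.8278 / (0.7·0.8278 + 0.55·0.1722) ≈ 0.8595
After 'background': P(ore) = 0.3·0.8595 / (0.3·0.8595 + 0.45·0.1405) ≈ 0.8031
After 'anomalous': P(ore) = 0.7·0.8031 / (0.7·0.8031 + 0.55·0.1969) ≈ 0.8385
After 'background': P(ore) = 0.3·0.8385 / (0.3·0.8385 + 0.45·0.1615) ≈ 0.7759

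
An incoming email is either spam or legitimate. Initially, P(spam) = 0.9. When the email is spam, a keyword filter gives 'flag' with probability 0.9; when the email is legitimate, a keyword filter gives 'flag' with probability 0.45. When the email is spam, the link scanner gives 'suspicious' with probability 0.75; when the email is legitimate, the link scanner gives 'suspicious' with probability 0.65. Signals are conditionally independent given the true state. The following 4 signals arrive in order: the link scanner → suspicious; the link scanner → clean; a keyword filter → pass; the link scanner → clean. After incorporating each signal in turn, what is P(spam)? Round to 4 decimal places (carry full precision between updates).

0.4907

After the link scanner='suspicious': P(spam) = 0.75·0.9000 / (0.75·0.9000 + 0.65·0.1000) ≈ 0.9122
After the link scanner='clean': P(spam) = 0.25·0.9122 / (0.25·0.9122 + 0.35·0.0878) ≈ 0.8812
After a keyword filter='pass': P(spam) = 0.1·0.8812 / (0.1·0.8812 + 0.55·0.1188) ≈ 0.5742
After the link scanner='clean': P(spam) = 0.25·0.5742 / (0.25·0.5742 + 0.35·0.4258) ≈ 0.4907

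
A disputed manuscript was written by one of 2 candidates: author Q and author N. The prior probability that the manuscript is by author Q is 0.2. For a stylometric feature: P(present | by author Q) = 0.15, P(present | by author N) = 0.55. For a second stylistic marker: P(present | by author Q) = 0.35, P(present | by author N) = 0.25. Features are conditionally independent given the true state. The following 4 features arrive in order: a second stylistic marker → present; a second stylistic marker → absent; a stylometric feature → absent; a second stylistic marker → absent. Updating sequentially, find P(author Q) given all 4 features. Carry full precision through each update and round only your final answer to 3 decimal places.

Each posterior becomes the prior for the next update.
After a second stylistic marker='present': P(author Q) = 0.35·0.2000 / (0.35·0.2000 + 0.25·0.8000) ≈ 0.2593
After a second stylistic marker='absent': P(author Q) = 0.65·0.2593 / (0.65·0.2593 + 0.75·0.7407) ≈ 0.2327
After a stylometric feature='absent': P(author Q) = 0.85·0.2327 / (0.85·0.2327 + 0.45·0.7673) ≈ 0.3643
After a second stylistic marker='absent': P(author Q) = 0.65·0.3643 / (0.65·0.3643 + 0.75·0.6357) ≈ 0.3318

0.332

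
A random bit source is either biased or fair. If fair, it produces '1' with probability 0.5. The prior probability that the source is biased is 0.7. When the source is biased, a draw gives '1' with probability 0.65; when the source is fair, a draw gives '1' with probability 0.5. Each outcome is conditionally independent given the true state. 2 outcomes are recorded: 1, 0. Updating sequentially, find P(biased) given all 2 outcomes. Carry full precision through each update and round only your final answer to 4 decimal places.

After '1': P(biased) = 0.65·0.7000 / (0.65·0.7000 + 0.5·0.3000) ≈ 0.7521
After '0': P(biased) = 0.35·0.7521 / (0.35·0.7521 + 0.5·0.2479) ≈ 0.6798

0.6798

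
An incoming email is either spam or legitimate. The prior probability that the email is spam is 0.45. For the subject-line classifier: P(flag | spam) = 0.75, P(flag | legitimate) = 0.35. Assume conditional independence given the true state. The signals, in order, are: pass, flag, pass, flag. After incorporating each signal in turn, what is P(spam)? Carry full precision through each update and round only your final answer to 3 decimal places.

Apply Bayes' rule sequentially, carrying P(spam) forward.
After 'pass': P(spam) = 0.25·0.4500 / (0.25·0.4500 + 0.65·0.5500) ≈ 0.2394
After 'flag': P(spam) = 0.75·0.2394 / (0.75·0.2394 + 0.35·0.7606) ≈ 0.4027
After 'pass': P(spam) = 0.25·0.4027 / (0.25·0.4027 + 0.65·0.5973) ≈ 0.2059
After 'flag': P(spam) = 0.75·0.2059 / (0.75·0.2059 + 0.35·0.7941) ≈ 0.3572

0.357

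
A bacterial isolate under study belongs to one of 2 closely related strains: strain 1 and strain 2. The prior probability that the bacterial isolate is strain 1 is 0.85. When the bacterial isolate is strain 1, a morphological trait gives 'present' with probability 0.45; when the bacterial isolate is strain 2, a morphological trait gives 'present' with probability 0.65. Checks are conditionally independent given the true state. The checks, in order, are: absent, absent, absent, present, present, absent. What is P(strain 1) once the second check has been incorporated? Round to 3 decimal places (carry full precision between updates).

0.933

Each posterior becomes the prior for the next update.
After 'absent': P(strain 1) = 0.55·0.8500 / (0.55·0.8500 + 0.35·0.1500) ≈ 0.8990
After 'absent': P(strain 1) = 0.55·0.8990 / (0.55·0.8990 + 0.35·0.1010) ≈ 0.9333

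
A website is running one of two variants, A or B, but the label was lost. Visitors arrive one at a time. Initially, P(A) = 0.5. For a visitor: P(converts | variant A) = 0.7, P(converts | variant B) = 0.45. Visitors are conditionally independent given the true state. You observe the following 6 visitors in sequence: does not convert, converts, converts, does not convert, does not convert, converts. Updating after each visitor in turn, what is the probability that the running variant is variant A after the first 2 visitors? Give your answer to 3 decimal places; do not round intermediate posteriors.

0.459

After 'does not convert': P(A) = 0.3·0.5000 / (0.3·0.5000 + 0.55·0.5000) ≈ 0.3529
After 'converts': P(A) = 0.7·0.3529 / (0.7·0.3529 + 0.45·0.6471) ≈ 0.4590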